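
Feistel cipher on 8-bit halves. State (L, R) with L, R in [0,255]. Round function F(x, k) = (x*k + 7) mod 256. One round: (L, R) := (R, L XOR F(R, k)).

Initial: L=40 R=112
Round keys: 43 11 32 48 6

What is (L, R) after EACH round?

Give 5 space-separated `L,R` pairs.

Answer: 112,255 255,140 140,120 120,11 11,49

Derivation:
Round 1 (k=43): L=112 R=255
Round 2 (k=11): L=255 R=140
Round 3 (k=32): L=140 R=120
Round 4 (k=48): L=120 R=11
Round 5 (k=6): L=11 R=49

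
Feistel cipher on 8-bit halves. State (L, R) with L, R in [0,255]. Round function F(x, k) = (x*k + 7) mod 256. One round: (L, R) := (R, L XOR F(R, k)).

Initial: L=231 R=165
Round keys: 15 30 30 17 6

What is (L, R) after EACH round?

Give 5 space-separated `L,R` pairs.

Answer: 165,85 85,88 88,2 2,113 113,175

Derivation:
Round 1 (k=15): L=165 R=85
Round 2 (k=30): L=85 R=88
Round 3 (k=30): L=88 R=2
Round 4 (k=17): L=2 R=113
Round 5 (k=6): L=113 R=175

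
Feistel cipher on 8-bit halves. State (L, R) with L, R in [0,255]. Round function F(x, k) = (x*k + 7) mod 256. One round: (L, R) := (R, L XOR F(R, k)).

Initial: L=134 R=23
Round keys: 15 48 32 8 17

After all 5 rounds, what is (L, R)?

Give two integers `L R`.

Round 1 (k=15): L=23 R=230
Round 2 (k=48): L=230 R=48
Round 3 (k=32): L=48 R=225
Round 4 (k=8): L=225 R=63
Round 5 (k=17): L=63 R=215

Answer: 63 215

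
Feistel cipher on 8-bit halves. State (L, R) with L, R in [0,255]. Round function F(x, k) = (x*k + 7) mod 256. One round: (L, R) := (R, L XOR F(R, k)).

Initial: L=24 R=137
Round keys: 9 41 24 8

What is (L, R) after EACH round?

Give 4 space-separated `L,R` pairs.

Round 1 (k=9): L=137 R=192
Round 2 (k=41): L=192 R=78
Round 3 (k=24): L=78 R=151
Round 4 (k=8): L=151 R=241

Answer: 137,192 192,78 78,151 151,241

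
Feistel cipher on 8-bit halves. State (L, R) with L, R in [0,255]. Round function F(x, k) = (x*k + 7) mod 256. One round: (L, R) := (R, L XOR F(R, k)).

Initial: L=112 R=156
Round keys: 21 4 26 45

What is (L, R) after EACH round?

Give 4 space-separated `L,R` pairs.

Round 1 (k=21): L=156 R=163
Round 2 (k=4): L=163 R=15
Round 3 (k=26): L=15 R=46
Round 4 (k=45): L=46 R=18

Answer: 156,163 163,15 15,46 46,18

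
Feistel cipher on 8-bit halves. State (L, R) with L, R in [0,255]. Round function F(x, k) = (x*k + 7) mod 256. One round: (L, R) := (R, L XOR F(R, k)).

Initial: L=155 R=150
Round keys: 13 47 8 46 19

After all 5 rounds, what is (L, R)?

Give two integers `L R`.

Round 1 (k=13): L=150 R=62
Round 2 (k=47): L=62 R=255
Round 3 (k=8): L=255 R=193
Round 4 (k=46): L=193 R=74
Round 5 (k=19): L=74 R=68

Answer: 74 68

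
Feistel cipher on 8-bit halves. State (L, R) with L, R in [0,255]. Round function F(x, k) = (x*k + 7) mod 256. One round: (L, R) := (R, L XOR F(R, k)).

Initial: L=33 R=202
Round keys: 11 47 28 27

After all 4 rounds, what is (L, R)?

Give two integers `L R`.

Answer: 215 77

Derivation:
Round 1 (k=11): L=202 R=148
Round 2 (k=47): L=148 R=249
Round 3 (k=28): L=249 R=215
Round 4 (k=27): L=215 R=77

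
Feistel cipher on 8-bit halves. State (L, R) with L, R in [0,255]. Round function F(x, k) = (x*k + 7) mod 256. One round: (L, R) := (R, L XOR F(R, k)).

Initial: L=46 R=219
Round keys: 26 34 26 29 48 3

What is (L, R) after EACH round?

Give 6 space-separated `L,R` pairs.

Round 1 (k=26): L=219 R=107
Round 2 (k=34): L=107 R=230
Round 3 (k=26): L=230 R=8
Round 4 (k=29): L=8 R=9
Round 5 (k=48): L=9 R=191
Round 6 (k=3): L=191 R=77

Answer: 219,107 107,230 230,8 8,9 9,191 191,77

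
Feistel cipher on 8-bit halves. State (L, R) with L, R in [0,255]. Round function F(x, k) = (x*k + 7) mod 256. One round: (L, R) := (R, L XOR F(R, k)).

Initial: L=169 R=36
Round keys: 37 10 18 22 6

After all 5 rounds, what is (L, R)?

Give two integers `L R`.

Answer: 254 92

Derivation:
Round 1 (k=37): L=36 R=146
Round 2 (k=10): L=146 R=159
Round 3 (k=18): L=159 R=167
Round 4 (k=22): L=167 R=254
Round 5 (k=6): L=254 R=92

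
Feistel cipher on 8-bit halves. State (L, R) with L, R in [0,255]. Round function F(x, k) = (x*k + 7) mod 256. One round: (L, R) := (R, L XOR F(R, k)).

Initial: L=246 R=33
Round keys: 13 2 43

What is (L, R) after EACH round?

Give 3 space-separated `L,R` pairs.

Answer: 33,66 66,170 170,215

Derivation:
Round 1 (k=13): L=33 R=66
Round 2 (k=2): L=66 R=170
Round 3 (k=43): L=170 R=215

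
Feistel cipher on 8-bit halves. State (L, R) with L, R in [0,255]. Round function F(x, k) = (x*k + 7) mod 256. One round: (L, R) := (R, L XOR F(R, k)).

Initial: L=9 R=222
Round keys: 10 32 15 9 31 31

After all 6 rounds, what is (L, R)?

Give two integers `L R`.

Round 1 (k=10): L=222 R=186
Round 2 (k=32): L=186 R=153
Round 3 (k=15): L=153 R=68
Round 4 (k=9): L=68 R=242
Round 5 (k=31): L=242 R=17
Round 6 (k=31): L=17 R=228

Answer: 17 228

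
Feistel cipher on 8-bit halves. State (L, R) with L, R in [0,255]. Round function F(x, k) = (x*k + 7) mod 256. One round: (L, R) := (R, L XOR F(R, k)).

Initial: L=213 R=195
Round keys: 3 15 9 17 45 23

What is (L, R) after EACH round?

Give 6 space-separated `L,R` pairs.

Answer: 195,133 133,17 17,37 37,109 109,21 21,135

Derivation:
Round 1 (k=3): L=195 R=133
Round 2 (k=15): L=133 R=17
Round 3 (k=9): L=17 R=37
Round 4 (k=17): L=37 R=109
Round 5 (k=45): L=109 R=21
Round 6 (k=23): L=21 R=135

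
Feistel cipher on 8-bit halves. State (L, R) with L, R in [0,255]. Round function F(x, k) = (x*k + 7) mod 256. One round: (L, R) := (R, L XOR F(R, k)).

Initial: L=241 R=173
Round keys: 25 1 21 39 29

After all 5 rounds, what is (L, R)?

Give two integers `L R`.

Round 1 (k=25): L=173 R=29
Round 2 (k=1): L=29 R=137
Round 3 (k=21): L=137 R=89
Round 4 (k=39): L=89 R=31
Round 5 (k=29): L=31 R=211

Answer: 31 211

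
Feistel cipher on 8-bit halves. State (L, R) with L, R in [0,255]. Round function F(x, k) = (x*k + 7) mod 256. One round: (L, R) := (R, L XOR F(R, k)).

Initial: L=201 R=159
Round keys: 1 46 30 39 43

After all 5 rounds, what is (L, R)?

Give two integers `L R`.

Answer: 245 186

Derivation:
Round 1 (k=1): L=159 R=111
Round 2 (k=46): L=111 R=102
Round 3 (k=30): L=102 R=148
Round 4 (k=39): L=148 R=245
Round 5 (k=43): L=245 R=186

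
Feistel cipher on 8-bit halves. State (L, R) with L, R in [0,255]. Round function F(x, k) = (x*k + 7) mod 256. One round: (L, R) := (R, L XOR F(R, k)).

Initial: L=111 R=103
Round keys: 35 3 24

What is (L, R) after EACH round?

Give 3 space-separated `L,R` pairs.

Answer: 103,115 115,7 7,220

Derivation:
Round 1 (k=35): L=103 R=115
Round 2 (k=3): L=115 R=7
Round 3 (k=24): L=7 R=220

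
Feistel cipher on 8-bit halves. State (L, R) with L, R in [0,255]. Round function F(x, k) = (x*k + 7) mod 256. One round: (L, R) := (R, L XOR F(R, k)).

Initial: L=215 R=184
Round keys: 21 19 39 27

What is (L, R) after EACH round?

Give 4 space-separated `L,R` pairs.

Answer: 184,200 200,103 103,112 112,176

Derivation:
Round 1 (k=21): L=184 R=200
Round 2 (k=19): L=200 R=103
Round 3 (k=39): L=103 R=112
Round 4 (k=27): L=112 R=176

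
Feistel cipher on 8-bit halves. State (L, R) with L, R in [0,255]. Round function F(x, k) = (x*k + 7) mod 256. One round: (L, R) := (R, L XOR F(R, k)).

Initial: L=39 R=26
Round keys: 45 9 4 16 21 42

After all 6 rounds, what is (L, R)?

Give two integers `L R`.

Round 1 (k=45): L=26 R=190
Round 2 (k=9): L=190 R=175
Round 3 (k=4): L=175 R=125
Round 4 (k=16): L=125 R=120
Round 5 (k=21): L=120 R=162
Round 6 (k=42): L=162 R=227

Answer: 162 227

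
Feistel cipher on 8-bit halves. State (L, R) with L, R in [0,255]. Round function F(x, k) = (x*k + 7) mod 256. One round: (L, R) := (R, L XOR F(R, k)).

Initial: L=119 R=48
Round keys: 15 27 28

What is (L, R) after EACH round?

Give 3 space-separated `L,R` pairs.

Round 1 (k=15): L=48 R=160
Round 2 (k=27): L=160 R=215
Round 3 (k=28): L=215 R=43

Answer: 48,160 160,215 215,43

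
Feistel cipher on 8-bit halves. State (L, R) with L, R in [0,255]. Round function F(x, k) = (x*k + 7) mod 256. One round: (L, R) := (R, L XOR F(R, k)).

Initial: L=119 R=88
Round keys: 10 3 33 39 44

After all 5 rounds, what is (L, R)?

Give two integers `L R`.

Answer: 238 169

Derivation:
Round 1 (k=10): L=88 R=0
Round 2 (k=3): L=0 R=95
Round 3 (k=33): L=95 R=70
Round 4 (k=39): L=70 R=238
Round 5 (k=44): L=238 R=169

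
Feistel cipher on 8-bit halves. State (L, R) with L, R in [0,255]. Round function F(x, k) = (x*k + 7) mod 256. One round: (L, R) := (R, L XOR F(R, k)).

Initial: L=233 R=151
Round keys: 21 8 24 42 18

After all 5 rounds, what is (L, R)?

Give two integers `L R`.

Round 1 (k=21): L=151 R=131
Round 2 (k=8): L=131 R=136
Round 3 (k=24): L=136 R=68
Round 4 (k=42): L=68 R=167
Round 5 (k=18): L=167 R=129

Answer: 167 129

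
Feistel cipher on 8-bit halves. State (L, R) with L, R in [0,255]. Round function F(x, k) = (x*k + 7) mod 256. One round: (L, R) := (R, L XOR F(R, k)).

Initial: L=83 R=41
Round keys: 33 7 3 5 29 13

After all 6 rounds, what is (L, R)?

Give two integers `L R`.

Round 1 (k=33): L=41 R=3
Round 2 (k=7): L=3 R=53
Round 3 (k=3): L=53 R=165
Round 4 (k=5): L=165 R=117
Round 5 (k=29): L=117 R=237
Round 6 (k=13): L=237 R=101

Answer: 237 101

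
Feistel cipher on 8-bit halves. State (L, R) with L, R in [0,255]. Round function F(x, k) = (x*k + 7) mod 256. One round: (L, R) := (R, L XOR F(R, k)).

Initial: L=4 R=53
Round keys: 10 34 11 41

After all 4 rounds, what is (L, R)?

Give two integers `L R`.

Round 1 (k=10): L=53 R=29
Round 2 (k=34): L=29 R=212
Round 3 (k=11): L=212 R=62
Round 4 (k=41): L=62 R=33

Answer: 62 33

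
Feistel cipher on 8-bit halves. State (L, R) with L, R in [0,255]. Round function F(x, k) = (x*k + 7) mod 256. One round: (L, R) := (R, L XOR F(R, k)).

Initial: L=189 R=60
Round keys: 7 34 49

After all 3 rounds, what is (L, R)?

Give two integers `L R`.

Round 1 (k=7): L=60 R=22
Round 2 (k=34): L=22 R=207
Round 3 (k=49): L=207 R=176

Answer: 207 176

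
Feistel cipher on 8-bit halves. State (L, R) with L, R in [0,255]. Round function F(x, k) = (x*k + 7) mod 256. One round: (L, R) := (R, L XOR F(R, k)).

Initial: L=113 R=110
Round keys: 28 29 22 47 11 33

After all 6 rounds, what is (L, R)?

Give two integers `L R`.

Answer: 31 197

Derivation:
Round 1 (k=28): L=110 R=126
Round 2 (k=29): L=126 R=35
Round 3 (k=22): L=35 R=119
Round 4 (k=47): L=119 R=195
Round 5 (k=11): L=195 R=31
Round 6 (k=33): L=31 R=197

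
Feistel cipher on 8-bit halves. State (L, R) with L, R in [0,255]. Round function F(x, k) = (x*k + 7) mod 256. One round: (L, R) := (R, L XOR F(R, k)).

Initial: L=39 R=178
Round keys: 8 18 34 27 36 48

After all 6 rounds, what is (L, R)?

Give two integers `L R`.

Answer: 162 112

Derivation:
Round 1 (k=8): L=178 R=176
Round 2 (k=18): L=176 R=213
Round 3 (k=34): L=213 R=225
Round 4 (k=27): L=225 R=23
Round 5 (k=36): L=23 R=162
Round 6 (k=48): L=162 R=112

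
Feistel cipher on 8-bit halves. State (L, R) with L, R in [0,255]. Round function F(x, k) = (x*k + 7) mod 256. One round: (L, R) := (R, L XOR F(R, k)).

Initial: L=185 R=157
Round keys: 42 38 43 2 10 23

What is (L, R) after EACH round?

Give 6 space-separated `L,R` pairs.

Answer: 157,112 112,58 58,181 181,75 75,64 64,140

Derivation:
Round 1 (k=42): L=157 R=112
Round 2 (k=38): L=112 R=58
Round 3 (k=43): L=58 R=181
Round 4 (k=2): L=181 R=75
Round 5 (k=10): L=75 R=64
Round 6 (k=23): L=64 R=140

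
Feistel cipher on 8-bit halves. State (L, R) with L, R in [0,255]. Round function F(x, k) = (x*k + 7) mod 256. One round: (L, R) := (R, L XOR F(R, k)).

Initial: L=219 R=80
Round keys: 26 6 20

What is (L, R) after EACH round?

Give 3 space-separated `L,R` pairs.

Round 1 (k=26): L=80 R=252
Round 2 (k=6): L=252 R=191
Round 3 (k=20): L=191 R=15

Answer: 80,252 252,191 191,15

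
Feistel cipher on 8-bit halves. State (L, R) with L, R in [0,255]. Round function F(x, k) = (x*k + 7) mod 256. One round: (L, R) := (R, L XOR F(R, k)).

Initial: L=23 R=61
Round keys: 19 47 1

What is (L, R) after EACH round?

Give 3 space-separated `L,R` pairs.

Round 1 (k=19): L=61 R=153
Round 2 (k=47): L=153 R=35
Round 3 (k=1): L=35 R=179

Answer: 61,153 153,35 35,179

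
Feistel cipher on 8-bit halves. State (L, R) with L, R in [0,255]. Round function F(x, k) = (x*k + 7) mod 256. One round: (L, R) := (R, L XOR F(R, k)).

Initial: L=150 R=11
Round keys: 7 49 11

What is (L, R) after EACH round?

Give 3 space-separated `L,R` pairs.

Answer: 11,194 194,34 34,191

Derivation:
Round 1 (k=7): L=11 R=194
Round 2 (k=49): L=194 R=34
Round 3 (k=11): L=34 R=191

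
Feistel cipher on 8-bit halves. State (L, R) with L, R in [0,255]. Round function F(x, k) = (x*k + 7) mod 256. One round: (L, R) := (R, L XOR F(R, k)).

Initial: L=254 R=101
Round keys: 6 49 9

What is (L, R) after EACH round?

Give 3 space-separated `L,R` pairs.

Round 1 (k=6): L=101 R=155
Round 2 (k=49): L=155 R=215
Round 3 (k=9): L=215 R=13

Answer: 101,155 155,215 215,13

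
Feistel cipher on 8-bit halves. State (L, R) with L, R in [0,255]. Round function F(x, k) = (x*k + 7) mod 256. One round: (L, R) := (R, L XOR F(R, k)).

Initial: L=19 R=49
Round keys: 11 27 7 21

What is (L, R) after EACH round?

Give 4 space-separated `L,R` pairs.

Round 1 (k=11): L=49 R=49
Round 2 (k=27): L=49 R=3
Round 3 (k=7): L=3 R=45
Round 4 (k=21): L=45 R=187

Answer: 49,49 49,3 3,45 45,187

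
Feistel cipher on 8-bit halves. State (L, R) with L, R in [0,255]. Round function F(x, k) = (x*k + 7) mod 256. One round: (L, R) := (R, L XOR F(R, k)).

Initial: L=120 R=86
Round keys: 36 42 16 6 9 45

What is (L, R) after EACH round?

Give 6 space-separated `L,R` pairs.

Round 1 (k=36): L=86 R=103
Round 2 (k=42): L=103 R=187
Round 3 (k=16): L=187 R=208
Round 4 (k=6): L=208 R=92
Round 5 (k=9): L=92 R=147
Round 6 (k=45): L=147 R=130

Answer: 86,103 103,187 187,208 208,92 92,147 147,130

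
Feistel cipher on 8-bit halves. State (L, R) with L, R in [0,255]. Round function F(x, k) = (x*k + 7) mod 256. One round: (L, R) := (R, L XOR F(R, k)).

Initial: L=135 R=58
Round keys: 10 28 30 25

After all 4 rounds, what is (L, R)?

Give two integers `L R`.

Round 1 (k=10): L=58 R=204
Round 2 (k=28): L=204 R=109
Round 3 (k=30): L=109 R=1
Round 4 (k=25): L=1 R=77

Answer: 1 77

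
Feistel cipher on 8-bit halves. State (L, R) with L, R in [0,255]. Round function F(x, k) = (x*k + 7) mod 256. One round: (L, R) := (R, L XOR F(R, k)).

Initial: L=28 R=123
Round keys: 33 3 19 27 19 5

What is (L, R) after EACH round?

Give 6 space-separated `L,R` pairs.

Round 1 (k=33): L=123 R=254
Round 2 (k=3): L=254 R=122
Round 3 (k=19): L=122 R=235
Round 4 (k=27): L=235 R=170
Round 5 (k=19): L=170 R=78
Round 6 (k=5): L=78 R=39

Answer: 123,254 254,122 122,235 235,170 170,78 78,39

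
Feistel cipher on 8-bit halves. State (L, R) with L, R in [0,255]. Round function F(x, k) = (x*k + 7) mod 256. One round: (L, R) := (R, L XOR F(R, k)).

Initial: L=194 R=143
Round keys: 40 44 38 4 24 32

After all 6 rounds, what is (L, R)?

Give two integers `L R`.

Round 1 (k=40): L=143 R=157
Round 2 (k=44): L=157 R=140
Round 3 (k=38): L=140 R=82
Round 4 (k=4): L=82 R=195
Round 5 (k=24): L=195 R=29
Round 6 (k=32): L=29 R=100

Answer: 29 100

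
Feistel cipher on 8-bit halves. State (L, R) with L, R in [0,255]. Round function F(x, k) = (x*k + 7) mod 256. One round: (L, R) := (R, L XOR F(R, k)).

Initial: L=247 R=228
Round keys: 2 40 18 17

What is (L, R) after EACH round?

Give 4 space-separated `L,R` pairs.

Answer: 228,56 56,35 35,69 69,191

Derivation:
Round 1 (k=2): L=228 R=56
Round 2 (k=40): L=56 R=35
Round 3 (k=18): L=35 R=69
Round 4 (k=17): L=69 R=191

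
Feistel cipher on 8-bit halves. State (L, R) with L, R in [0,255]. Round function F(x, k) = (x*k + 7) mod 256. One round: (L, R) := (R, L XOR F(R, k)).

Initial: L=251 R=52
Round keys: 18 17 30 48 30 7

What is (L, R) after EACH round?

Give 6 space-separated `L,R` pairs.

Round 1 (k=18): L=52 R=84
Round 2 (k=17): L=84 R=175
Round 3 (k=30): L=175 R=221
Round 4 (k=48): L=221 R=216
Round 5 (k=30): L=216 R=138
Round 6 (k=7): L=138 R=21

Answer: 52,84 84,175 175,221 221,216 216,138 138,21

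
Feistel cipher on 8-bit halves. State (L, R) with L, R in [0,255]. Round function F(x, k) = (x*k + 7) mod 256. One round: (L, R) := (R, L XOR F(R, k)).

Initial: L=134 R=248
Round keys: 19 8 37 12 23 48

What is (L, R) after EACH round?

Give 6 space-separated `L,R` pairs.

Round 1 (k=19): L=248 R=233
Round 2 (k=8): L=233 R=183
Round 3 (k=37): L=183 R=147
Round 4 (k=12): L=147 R=92
Round 5 (k=23): L=92 R=216
Round 6 (k=48): L=216 R=219

Answer: 248,233 233,183 183,147 147,92 92,216 216,219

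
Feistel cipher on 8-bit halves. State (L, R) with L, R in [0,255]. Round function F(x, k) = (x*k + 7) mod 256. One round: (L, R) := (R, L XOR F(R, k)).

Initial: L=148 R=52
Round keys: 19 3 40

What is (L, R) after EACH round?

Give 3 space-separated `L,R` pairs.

Round 1 (k=19): L=52 R=119
Round 2 (k=3): L=119 R=88
Round 3 (k=40): L=88 R=176

Answer: 52,119 119,88 88,176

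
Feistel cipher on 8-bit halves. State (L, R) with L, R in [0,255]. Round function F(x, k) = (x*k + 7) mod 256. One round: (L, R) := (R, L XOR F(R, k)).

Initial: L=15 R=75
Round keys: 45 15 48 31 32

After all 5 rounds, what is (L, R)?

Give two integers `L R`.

Round 1 (k=45): L=75 R=57
Round 2 (k=15): L=57 R=21
Round 3 (k=48): L=21 R=206
Round 4 (k=31): L=206 R=236
Round 5 (k=32): L=236 R=73

Answer: 236 73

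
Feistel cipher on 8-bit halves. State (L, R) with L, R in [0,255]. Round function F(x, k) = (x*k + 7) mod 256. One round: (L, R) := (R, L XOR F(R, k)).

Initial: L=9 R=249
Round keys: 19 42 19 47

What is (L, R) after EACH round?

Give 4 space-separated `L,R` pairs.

Round 1 (k=19): L=249 R=139
Round 2 (k=42): L=139 R=44
Round 3 (k=19): L=44 R=192
Round 4 (k=47): L=192 R=107

Answer: 249,139 139,44 44,192 192,107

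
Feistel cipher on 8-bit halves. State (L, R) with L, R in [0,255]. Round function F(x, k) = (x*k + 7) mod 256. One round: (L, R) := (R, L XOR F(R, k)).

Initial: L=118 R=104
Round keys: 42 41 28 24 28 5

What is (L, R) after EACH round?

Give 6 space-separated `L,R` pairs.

Answer: 104,97 97,248 248,70 70,111 111,109 109,71

Derivation:
Round 1 (k=42): L=104 R=97
Round 2 (k=41): L=97 R=248
Round 3 (k=28): L=248 R=70
Round 4 (k=24): L=70 R=111
Round 5 (k=28): L=111 R=109
Round 6 (k=5): L=109 R=71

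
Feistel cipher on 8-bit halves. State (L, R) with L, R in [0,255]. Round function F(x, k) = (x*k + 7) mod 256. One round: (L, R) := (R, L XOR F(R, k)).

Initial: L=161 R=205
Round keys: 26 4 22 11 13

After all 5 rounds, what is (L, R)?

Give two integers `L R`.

Answer: 90 66

Derivation:
Round 1 (k=26): L=205 R=120
Round 2 (k=4): L=120 R=42
Round 3 (k=22): L=42 R=219
Round 4 (k=11): L=219 R=90
Round 5 (k=13): L=90 R=66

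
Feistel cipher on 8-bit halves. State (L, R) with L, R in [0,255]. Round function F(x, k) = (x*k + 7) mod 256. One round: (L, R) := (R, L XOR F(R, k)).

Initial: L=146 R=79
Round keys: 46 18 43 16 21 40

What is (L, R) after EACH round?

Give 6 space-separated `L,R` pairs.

Round 1 (k=46): L=79 R=171
Round 2 (k=18): L=171 R=66
Round 3 (k=43): L=66 R=182
Round 4 (k=16): L=182 R=37
Round 5 (k=21): L=37 R=166
Round 6 (k=40): L=166 R=210

Answer: 79,171 171,66 66,182 182,37 37,166 166,210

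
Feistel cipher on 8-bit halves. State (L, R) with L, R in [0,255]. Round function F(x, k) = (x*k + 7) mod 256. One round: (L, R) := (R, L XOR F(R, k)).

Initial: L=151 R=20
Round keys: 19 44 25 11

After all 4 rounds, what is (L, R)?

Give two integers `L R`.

Answer: 166 74

Derivation:
Round 1 (k=19): L=20 R=20
Round 2 (k=44): L=20 R=99
Round 3 (k=25): L=99 R=166
Round 4 (k=11): L=166 R=74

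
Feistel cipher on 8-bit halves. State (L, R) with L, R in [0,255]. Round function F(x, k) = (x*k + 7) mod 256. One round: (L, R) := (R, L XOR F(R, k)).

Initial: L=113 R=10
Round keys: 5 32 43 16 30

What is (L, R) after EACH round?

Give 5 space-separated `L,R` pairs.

Round 1 (k=5): L=10 R=72
Round 2 (k=32): L=72 R=13
Round 3 (k=43): L=13 R=126
Round 4 (k=16): L=126 R=234
Round 5 (k=30): L=234 R=13

Answer: 10,72 72,13 13,126 126,234 234,13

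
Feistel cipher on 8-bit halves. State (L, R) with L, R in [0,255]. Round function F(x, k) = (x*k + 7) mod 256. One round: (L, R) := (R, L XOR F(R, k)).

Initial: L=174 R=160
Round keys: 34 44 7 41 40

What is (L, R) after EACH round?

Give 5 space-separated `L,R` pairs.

Answer: 160,233 233,179 179,5 5,103 103,26

Derivation:
Round 1 (k=34): L=160 R=233
Round 2 (k=44): L=233 R=179
Round 3 (k=7): L=179 R=5
Round 4 (k=41): L=5 R=103
Round 5 (k=40): L=103 R=26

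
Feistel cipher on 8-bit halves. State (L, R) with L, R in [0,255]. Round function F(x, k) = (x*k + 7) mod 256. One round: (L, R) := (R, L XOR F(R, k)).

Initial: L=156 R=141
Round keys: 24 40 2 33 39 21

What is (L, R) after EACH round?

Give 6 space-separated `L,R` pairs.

Answer: 141,163 163,242 242,72 72,189 189,154 154,20

Derivation:
Round 1 (k=24): L=141 R=163
Round 2 (k=40): L=163 R=242
Round 3 (k=2): L=242 R=72
Round 4 (k=33): L=72 R=189
Round 5 (k=39): L=189 R=154
Round 6 (k=21): L=154 R=20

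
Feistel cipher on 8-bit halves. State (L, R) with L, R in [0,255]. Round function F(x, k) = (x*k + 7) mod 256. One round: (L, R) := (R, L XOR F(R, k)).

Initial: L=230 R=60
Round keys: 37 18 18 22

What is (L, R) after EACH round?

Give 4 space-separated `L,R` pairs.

Answer: 60,85 85,61 61,4 4,98

Derivation:
Round 1 (k=37): L=60 R=85
Round 2 (k=18): L=85 R=61
Round 3 (k=18): L=61 R=4
Round 4 (k=22): L=4 R=98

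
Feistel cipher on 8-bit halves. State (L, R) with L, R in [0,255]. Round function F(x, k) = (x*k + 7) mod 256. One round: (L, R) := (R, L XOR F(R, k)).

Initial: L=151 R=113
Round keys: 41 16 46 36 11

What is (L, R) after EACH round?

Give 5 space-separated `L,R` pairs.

Answer: 113,183 183,6 6,172 172,49 49,142

Derivation:
Round 1 (k=41): L=113 R=183
Round 2 (k=16): L=183 R=6
Round 3 (k=46): L=6 R=172
Round 4 (k=36): L=172 R=49
Round 5 (k=11): L=49 R=142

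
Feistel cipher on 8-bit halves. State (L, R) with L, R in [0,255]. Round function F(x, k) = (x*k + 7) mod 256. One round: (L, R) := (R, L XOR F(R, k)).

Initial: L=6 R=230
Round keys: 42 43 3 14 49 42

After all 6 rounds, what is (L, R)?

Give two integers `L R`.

Round 1 (k=42): L=230 R=197
Round 2 (k=43): L=197 R=248
Round 3 (k=3): L=248 R=42
Round 4 (k=14): L=42 R=171
Round 5 (k=49): L=171 R=232
Round 6 (k=42): L=232 R=188

Answer: 232 188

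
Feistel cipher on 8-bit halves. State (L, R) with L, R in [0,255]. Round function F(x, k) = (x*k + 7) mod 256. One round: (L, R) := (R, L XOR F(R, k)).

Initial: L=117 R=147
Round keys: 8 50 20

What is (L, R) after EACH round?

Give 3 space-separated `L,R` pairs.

Round 1 (k=8): L=147 R=234
Round 2 (k=50): L=234 R=40
Round 3 (k=20): L=40 R=205

Answer: 147,234 234,40 40,205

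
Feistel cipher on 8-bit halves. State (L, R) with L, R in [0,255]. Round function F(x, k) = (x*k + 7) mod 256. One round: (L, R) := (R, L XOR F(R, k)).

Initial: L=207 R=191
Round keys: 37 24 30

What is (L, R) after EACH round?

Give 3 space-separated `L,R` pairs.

Answer: 191,109 109,128 128,106

Derivation:
Round 1 (k=37): L=191 R=109
Round 2 (k=24): L=109 R=128
Round 3 (k=30): L=128 R=106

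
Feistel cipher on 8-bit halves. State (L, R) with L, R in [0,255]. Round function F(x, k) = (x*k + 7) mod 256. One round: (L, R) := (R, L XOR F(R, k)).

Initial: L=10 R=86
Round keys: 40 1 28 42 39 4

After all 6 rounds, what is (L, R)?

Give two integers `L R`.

Answer: 100 30

Derivation:
Round 1 (k=40): L=86 R=125
Round 2 (k=1): L=125 R=210
Round 3 (k=28): L=210 R=130
Round 4 (k=42): L=130 R=137
Round 5 (k=39): L=137 R=100
Round 6 (k=4): L=100 R=30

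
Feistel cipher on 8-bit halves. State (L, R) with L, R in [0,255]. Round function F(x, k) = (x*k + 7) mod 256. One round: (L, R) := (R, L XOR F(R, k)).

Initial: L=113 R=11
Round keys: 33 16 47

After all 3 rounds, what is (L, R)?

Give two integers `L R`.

Round 1 (k=33): L=11 R=3
Round 2 (k=16): L=3 R=60
Round 3 (k=47): L=60 R=8

Answer: 60 8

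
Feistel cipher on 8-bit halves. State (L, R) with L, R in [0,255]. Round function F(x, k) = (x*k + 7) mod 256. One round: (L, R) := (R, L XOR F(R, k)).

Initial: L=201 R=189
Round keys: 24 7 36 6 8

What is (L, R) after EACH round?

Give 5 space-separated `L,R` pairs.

Answer: 189,118 118,252 252,1 1,241 241,142

Derivation:
Round 1 (k=24): L=189 R=118
Round 2 (k=7): L=118 R=252
Round 3 (k=36): L=252 R=1
Round 4 (k=6): L=1 R=241
Round 5 (k=8): L=241 R=142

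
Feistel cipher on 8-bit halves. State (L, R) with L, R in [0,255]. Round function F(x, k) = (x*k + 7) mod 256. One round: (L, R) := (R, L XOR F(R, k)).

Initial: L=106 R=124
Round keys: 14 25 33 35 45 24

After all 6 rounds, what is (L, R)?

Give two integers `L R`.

Answer: 202 154

Derivation:
Round 1 (k=14): L=124 R=165
Round 2 (k=25): L=165 R=88
Round 3 (k=33): L=88 R=250
Round 4 (k=35): L=250 R=109
Round 5 (k=45): L=109 R=202
Round 6 (k=24): L=202 R=154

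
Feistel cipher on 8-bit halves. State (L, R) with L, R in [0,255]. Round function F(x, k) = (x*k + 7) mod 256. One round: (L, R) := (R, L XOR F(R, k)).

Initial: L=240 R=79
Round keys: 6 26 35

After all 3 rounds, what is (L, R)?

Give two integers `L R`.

Answer: 142 96

Derivation:
Round 1 (k=6): L=79 R=17
Round 2 (k=26): L=17 R=142
Round 3 (k=35): L=142 R=96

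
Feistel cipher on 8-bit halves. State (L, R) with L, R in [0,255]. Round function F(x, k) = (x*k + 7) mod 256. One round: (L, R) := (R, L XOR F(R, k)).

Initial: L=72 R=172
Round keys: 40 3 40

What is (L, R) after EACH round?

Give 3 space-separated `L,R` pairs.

Round 1 (k=40): L=172 R=175
Round 2 (k=3): L=175 R=184
Round 3 (k=40): L=184 R=104

Answer: 172,175 175,184 184,104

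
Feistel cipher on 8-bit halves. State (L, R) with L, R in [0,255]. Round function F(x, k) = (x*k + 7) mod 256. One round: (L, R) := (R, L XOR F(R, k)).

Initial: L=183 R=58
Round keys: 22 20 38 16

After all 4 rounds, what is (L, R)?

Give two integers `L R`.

Round 1 (k=22): L=58 R=180
Round 2 (k=20): L=180 R=45
Round 3 (k=38): L=45 R=1
Round 4 (k=16): L=1 R=58

Answer: 1 58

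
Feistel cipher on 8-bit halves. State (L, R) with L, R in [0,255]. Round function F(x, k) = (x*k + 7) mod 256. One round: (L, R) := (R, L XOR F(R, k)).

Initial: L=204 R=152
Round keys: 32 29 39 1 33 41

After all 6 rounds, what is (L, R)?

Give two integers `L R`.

Answer: 252 36

Derivation:
Round 1 (k=32): L=152 R=203
Round 2 (k=29): L=203 R=158
Round 3 (k=39): L=158 R=210
Round 4 (k=1): L=210 R=71
Round 5 (k=33): L=71 R=252
Round 6 (k=41): L=252 R=36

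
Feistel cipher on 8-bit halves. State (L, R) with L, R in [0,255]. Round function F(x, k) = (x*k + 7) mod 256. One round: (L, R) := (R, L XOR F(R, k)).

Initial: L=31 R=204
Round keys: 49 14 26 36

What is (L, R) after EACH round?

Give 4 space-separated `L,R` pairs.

Round 1 (k=49): L=204 R=12
Round 2 (k=14): L=12 R=99
Round 3 (k=26): L=99 R=25
Round 4 (k=36): L=25 R=232

Answer: 204,12 12,99 99,25 25,232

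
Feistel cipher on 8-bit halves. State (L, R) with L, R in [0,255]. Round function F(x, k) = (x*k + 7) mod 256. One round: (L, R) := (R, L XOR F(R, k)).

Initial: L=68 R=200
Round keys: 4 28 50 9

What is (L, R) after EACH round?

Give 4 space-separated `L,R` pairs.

Round 1 (k=4): L=200 R=99
Round 2 (k=28): L=99 R=19
Round 3 (k=50): L=19 R=222
Round 4 (k=9): L=222 R=198

Answer: 200,99 99,19 19,222 222,198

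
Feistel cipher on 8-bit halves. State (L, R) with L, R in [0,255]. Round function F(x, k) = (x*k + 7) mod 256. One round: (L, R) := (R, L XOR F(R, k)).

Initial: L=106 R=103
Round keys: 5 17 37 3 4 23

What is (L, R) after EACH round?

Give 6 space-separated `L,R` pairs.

Round 1 (k=5): L=103 R=96
Round 2 (k=17): L=96 R=0
Round 3 (k=37): L=0 R=103
Round 4 (k=3): L=103 R=60
Round 5 (k=4): L=60 R=144
Round 6 (k=23): L=144 R=203

Answer: 103,96 96,0 0,103 103,60 60,144 144,203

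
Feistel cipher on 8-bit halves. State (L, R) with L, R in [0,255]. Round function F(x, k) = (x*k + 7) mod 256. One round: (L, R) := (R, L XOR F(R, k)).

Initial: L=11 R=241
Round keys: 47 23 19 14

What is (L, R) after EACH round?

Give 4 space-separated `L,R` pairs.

Round 1 (k=47): L=241 R=77
Round 2 (k=23): L=77 R=3
Round 3 (k=19): L=3 R=13
Round 4 (k=14): L=13 R=190

Answer: 241,77 77,3 3,13 13,190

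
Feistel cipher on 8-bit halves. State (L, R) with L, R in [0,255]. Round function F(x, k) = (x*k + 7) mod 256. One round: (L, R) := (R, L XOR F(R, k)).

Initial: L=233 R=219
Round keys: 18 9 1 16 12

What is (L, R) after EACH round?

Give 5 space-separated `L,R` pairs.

Round 1 (k=18): L=219 R=132
Round 2 (k=9): L=132 R=112
Round 3 (k=1): L=112 R=243
Round 4 (k=16): L=243 R=71
Round 5 (k=12): L=71 R=168

Answer: 219,132 132,112 112,243 243,71 71,168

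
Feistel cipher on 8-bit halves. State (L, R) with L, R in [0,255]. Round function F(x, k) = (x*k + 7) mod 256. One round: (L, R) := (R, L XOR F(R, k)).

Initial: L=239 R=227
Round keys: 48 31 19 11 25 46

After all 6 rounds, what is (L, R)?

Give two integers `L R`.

Answer: 8 227

Derivation:
Round 1 (k=48): L=227 R=120
Round 2 (k=31): L=120 R=108
Round 3 (k=19): L=108 R=115
Round 4 (k=11): L=115 R=148
Round 5 (k=25): L=148 R=8
Round 6 (k=46): L=8 R=227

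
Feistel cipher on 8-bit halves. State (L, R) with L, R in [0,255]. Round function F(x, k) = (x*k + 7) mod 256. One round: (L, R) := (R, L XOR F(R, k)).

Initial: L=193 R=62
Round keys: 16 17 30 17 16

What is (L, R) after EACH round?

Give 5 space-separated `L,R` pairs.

Round 1 (k=16): L=62 R=38
Round 2 (k=17): L=38 R=179
Round 3 (k=30): L=179 R=39
Round 4 (k=17): L=39 R=45
Round 5 (k=16): L=45 R=240

Answer: 62,38 38,179 179,39 39,45 45,240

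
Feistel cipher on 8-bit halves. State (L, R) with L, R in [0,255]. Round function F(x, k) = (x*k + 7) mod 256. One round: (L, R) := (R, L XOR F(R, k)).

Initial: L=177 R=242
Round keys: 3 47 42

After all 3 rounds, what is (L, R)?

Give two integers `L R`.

Answer: 41 173

Derivation:
Round 1 (k=3): L=242 R=108
Round 2 (k=47): L=108 R=41
Round 3 (k=42): L=41 R=173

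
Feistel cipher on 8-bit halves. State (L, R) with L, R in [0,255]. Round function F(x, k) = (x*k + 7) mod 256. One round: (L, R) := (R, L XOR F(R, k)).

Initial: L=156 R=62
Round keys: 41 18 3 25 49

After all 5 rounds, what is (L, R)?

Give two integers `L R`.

Answer: 179 47

Derivation:
Round 1 (k=41): L=62 R=105
Round 2 (k=18): L=105 R=87
Round 3 (k=3): L=87 R=101
Round 4 (k=25): L=101 R=179
Round 5 (k=49): L=179 R=47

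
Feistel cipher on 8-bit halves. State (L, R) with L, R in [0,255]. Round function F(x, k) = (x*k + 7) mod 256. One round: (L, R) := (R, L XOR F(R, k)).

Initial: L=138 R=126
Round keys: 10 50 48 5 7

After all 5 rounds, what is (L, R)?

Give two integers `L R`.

Round 1 (k=10): L=126 R=121
Round 2 (k=50): L=121 R=215
Round 3 (k=48): L=215 R=46
Round 4 (k=5): L=46 R=58
Round 5 (k=7): L=58 R=179

Answer: 58 179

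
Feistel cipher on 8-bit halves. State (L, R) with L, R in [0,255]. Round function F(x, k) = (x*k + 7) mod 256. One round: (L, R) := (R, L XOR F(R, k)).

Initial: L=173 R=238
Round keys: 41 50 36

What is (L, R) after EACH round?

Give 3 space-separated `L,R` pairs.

Answer: 238,136 136,121 121,131

Derivation:
Round 1 (k=41): L=238 R=136
Round 2 (k=50): L=136 R=121
Round 3 (k=36): L=121 R=131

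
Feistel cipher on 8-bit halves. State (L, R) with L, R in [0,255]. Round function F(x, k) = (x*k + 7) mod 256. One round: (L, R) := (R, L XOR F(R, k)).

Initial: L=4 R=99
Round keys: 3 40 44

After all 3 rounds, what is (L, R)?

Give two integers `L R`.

Answer: 68 131

Derivation:
Round 1 (k=3): L=99 R=52
Round 2 (k=40): L=52 R=68
Round 3 (k=44): L=68 R=131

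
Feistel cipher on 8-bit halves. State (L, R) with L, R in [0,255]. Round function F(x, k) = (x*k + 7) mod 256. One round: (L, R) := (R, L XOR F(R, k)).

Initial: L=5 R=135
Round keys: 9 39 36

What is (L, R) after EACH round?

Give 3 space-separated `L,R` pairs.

Answer: 135,195 195,59 59,144

Derivation:
Round 1 (k=9): L=135 R=195
Round 2 (k=39): L=195 R=59
Round 3 (k=36): L=59 R=144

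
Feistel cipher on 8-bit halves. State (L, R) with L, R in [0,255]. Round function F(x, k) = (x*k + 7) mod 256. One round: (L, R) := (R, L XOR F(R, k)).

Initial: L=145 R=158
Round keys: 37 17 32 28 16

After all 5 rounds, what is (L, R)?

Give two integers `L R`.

Round 1 (k=37): L=158 R=76
Round 2 (k=17): L=76 R=141
Round 3 (k=32): L=141 R=235
Round 4 (k=28): L=235 R=54
Round 5 (k=16): L=54 R=140

Answer: 54 140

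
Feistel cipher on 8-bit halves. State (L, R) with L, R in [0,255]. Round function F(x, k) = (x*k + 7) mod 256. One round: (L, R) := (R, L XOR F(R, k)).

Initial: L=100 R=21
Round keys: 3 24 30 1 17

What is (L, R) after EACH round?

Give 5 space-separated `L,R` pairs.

Round 1 (k=3): L=21 R=34
Round 2 (k=24): L=34 R=34
Round 3 (k=30): L=34 R=33
Round 4 (k=1): L=33 R=10
Round 5 (k=17): L=10 R=144

Answer: 21,34 34,34 34,33 33,10 10,144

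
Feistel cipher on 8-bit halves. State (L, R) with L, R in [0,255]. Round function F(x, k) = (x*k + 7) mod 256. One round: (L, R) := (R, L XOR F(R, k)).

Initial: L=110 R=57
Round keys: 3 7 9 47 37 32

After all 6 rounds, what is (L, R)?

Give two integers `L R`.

Answer: 2 151

Derivation:
Round 1 (k=3): L=57 R=220
Round 2 (k=7): L=220 R=50
Round 3 (k=9): L=50 R=21
Round 4 (k=47): L=21 R=208
Round 5 (k=37): L=208 R=2
Round 6 (k=32): L=2 R=151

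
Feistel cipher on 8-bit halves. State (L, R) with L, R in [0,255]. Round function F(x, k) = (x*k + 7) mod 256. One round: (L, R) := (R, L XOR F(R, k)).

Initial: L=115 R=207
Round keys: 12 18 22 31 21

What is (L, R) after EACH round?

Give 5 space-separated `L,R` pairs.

Round 1 (k=12): L=207 R=200
Round 2 (k=18): L=200 R=216
Round 3 (k=22): L=216 R=95
Round 4 (k=31): L=95 R=80
Round 5 (k=21): L=80 R=200

Answer: 207,200 200,216 216,95 95,80 80,200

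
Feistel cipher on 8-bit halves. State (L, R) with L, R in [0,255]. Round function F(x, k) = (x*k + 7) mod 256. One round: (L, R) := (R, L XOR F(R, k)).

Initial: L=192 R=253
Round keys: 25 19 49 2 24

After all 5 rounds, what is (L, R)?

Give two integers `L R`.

Answer: 239 254

Derivation:
Round 1 (k=25): L=253 R=124
Round 2 (k=19): L=124 R=198
Round 3 (k=49): L=198 R=145
Round 4 (k=2): L=145 R=239
Round 5 (k=24): L=239 R=254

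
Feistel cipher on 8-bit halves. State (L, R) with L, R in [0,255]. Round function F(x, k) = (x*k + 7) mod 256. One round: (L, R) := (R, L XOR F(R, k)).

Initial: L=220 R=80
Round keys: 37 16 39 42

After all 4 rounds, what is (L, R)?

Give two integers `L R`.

Round 1 (k=37): L=80 R=75
Round 2 (k=16): L=75 R=231
Round 3 (k=39): L=231 R=115
Round 4 (k=42): L=115 R=2

Answer: 115 2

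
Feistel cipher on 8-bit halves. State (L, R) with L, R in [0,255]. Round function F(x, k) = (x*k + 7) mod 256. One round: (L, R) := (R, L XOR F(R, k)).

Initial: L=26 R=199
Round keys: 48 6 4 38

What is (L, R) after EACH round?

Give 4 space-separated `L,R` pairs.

Round 1 (k=48): L=199 R=77
Round 2 (k=6): L=77 R=18
Round 3 (k=4): L=18 R=2
Round 4 (k=38): L=2 R=65

Answer: 199,77 77,18 18,2 2,65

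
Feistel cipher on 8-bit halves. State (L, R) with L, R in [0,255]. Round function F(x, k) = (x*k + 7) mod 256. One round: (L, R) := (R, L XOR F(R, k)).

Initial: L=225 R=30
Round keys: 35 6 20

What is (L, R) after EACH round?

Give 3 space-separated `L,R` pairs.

Round 1 (k=35): L=30 R=192
Round 2 (k=6): L=192 R=153
Round 3 (k=20): L=153 R=59

Answer: 30,192 192,153 153,59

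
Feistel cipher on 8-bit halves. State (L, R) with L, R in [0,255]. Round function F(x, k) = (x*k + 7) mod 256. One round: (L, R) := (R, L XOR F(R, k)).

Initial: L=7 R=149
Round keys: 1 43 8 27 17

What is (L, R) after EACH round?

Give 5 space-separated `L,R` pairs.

Round 1 (k=1): L=149 R=155
Round 2 (k=43): L=155 R=133
Round 3 (k=8): L=133 R=180
Round 4 (k=27): L=180 R=134
Round 5 (k=17): L=134 R=89

Answer: 149,155 155,133 133,180 180,134 134,89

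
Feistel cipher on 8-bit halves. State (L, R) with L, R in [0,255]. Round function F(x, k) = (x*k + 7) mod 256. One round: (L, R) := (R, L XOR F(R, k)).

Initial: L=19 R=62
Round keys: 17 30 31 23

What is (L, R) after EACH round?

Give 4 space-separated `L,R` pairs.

Answer: 62,54 54,101 101,116 116,22

Derivation:
Round 1 (k=17): L=62 R=54
Round 2 (k=30): L=54 R=101
Round 3 (k=31): L=101 R=116
Round 4 (k=23): L=116 R=22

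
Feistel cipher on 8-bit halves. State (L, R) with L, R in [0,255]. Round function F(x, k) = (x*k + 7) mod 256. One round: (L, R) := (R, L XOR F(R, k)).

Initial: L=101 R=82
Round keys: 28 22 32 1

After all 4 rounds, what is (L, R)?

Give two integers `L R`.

Round 1 (k=28): L=82 R=154
Round 2 (k=22): L=154 R=17
Round 3 (k=32): L=17 R=189
Round 4 (k=1): L=189 R=213

Answer: 189 213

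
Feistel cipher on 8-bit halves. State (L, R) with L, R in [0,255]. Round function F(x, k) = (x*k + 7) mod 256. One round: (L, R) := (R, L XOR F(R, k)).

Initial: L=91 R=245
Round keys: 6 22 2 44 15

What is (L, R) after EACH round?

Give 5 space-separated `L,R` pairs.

Round 1 (k=6): L=245 R=158
Round 2 (k=22): L=158 R=110
Round 3 (k=2): L=110 R=125
Round 4 (k=44): L=125 R=237
Round 5 (k=15): L=237 R=151

Answer: 245,158 158,110 110,125 125,237 237,151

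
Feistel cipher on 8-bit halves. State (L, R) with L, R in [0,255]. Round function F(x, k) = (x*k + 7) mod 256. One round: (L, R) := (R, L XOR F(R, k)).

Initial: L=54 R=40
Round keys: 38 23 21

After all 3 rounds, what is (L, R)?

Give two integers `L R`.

Round 1 (k=38): L=40 R=193
Round 2 (k=23): L=193 R=118
Round 3 (k=21): L=118 R=116

Answer: 118 116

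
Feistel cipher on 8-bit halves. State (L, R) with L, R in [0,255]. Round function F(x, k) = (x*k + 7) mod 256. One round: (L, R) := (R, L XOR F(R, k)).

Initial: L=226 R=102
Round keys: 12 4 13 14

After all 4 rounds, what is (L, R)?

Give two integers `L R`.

Round 1 (k=12): L=102 R=45
Round 2 (k=4): L=45 R=221
Round 3 (k=13): L=221 R=109
Round 4 (k=14): L=109 R=32

Answer: 109 32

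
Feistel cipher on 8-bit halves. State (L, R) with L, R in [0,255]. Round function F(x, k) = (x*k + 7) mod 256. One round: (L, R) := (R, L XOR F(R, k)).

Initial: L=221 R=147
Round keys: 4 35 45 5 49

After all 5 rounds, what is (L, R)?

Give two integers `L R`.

Answer: 112 56

Derivation:
Round 1 (k=4): L=147 R=142
Round 2 (k=35): L=142 R=226
Round 3 (k=45): L=226 R=79
Round 4 (k=5): L=79 R=112
Round 5 (k=49): L=112 R=56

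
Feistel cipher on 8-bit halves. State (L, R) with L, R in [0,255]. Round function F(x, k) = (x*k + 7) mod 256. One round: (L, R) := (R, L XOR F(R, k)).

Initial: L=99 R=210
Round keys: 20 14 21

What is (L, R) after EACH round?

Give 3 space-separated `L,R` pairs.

Answer: 210,12 12,125 125,68

Derivation:
Round 1 (k=20): L=210 R=12
Round 2 (k=14): L=12 R=125
Round 3 (k=21): L=125 R=68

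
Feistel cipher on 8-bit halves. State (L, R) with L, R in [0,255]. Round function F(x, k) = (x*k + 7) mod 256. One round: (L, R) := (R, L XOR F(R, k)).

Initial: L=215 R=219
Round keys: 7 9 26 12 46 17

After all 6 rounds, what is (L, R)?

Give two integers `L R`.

Round 1 (k=7): L=219 R=211
Round 2 (k=9): L=211 R=169
Round 3 (k=26): L=169 R=226
Round 4 (k=12): L=226 R=54
Round 5 (k=46): L=54 R=89
Round 6 (k=17): L=89 R=198

Answer: 89 198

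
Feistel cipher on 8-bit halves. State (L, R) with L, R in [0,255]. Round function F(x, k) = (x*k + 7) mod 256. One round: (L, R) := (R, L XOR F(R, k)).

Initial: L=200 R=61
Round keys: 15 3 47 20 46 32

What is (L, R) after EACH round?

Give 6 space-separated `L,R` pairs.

Answer: 61,82 82,192 192,21 21,107 107,84 84,236

Derivation:
Round 1 (k=15): L=61 R=82
Round 2 (k=3): L=82 R=192
Round 3 (k=47): L=192 R=21
Round 4 (k=20): L=21 R=107
Round 5 (k=46): L=107 R=84
Round 6 (k=32): L=84 R=236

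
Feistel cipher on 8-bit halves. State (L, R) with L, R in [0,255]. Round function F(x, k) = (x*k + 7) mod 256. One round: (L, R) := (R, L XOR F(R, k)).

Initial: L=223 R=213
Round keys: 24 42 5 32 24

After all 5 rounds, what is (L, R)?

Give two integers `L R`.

Answer: 181 62

Derivation:
Round 1 (k=24): L=213 R=32
Round 2 (k=42): L=32 R=146
Round 3 (k=5): L=146 R=193
Round 4 (k=32): L=193 R=181
Round 5 (k=24): L=181 R=62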